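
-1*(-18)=18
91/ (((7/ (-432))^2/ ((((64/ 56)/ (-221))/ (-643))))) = 1492992/ 535619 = 2.79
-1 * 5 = -5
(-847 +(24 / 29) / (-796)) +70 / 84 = -29299403 / 34626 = -846.17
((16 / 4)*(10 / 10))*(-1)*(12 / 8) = -6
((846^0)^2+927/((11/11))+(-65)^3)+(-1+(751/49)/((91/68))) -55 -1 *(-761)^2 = -3802914098/4459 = -852862.55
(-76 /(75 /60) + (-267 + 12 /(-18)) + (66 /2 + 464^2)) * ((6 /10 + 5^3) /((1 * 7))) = 2025305024 /525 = 3857723.86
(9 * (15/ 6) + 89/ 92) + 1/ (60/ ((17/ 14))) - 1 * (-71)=94.49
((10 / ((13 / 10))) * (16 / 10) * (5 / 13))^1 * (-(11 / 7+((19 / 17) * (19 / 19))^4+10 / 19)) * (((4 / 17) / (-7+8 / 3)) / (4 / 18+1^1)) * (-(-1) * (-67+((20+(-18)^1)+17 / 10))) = -222237975594240 / 4563719987827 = -48.70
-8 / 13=-0.62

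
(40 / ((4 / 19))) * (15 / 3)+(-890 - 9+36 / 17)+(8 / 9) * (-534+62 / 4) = -62389 / 153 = -407.77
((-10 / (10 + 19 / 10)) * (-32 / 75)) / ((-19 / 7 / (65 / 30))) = -0.29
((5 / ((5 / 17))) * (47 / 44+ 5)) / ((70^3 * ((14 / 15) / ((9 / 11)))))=122553 / 464833600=0.00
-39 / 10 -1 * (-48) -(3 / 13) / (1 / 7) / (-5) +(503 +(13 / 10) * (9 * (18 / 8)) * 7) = 380483 / 520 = 731.70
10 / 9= 1.11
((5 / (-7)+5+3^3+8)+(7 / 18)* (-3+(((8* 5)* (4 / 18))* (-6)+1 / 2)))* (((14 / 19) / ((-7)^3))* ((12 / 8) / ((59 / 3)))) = -13285 / 4614036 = -0.00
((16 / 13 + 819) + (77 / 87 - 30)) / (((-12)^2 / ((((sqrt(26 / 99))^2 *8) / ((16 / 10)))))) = 559220 / 77517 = 7.21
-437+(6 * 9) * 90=4423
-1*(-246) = 246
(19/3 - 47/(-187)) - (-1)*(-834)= -464180/561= -827.42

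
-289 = -289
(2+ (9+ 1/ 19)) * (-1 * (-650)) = 136500/ 19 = 7184.21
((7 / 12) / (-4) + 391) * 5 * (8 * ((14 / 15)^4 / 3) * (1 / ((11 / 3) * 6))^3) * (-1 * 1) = -45045161 / 121287375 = -0.37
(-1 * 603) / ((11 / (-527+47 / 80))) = 25394139 / 880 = 28856.98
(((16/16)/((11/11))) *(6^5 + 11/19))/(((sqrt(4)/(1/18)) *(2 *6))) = 147755/8208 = 18.00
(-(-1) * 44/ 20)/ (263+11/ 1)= 11/ 1370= 0.01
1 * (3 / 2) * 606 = 909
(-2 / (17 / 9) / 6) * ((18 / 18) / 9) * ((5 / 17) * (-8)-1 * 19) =121 / 289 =0.42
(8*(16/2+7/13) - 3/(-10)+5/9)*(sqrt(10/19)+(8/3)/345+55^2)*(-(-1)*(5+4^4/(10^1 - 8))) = 566447*sqrt(190)/1170+33696106371319/1210950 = 27832848.24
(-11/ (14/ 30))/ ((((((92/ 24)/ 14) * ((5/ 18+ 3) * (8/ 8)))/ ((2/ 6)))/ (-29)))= 344520/ 1357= 253.88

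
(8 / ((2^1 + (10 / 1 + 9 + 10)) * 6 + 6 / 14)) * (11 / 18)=308 / 11745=0.03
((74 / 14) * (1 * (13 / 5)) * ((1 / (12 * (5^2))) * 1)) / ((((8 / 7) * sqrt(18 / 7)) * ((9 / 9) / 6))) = 481 * sqrt(14) / 12000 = 0.15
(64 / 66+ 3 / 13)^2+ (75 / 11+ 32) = 7409362 / 184041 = 40.26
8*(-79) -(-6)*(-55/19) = -12338/19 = -649.37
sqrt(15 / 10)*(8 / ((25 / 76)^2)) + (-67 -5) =-72 + 23104*sqrt(6) / 625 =18.55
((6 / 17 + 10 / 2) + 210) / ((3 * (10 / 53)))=194033 / 510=380.46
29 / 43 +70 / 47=4373 / 2021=2.16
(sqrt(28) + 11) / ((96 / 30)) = 5 * sqrt(7) / 8 + 55 / 16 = 5.09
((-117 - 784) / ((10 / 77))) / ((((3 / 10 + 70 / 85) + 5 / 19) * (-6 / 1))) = 22408771 / 26874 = 833.85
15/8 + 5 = 55/8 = 6.88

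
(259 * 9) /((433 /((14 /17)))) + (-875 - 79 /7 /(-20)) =-896572221 /1030540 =-870.00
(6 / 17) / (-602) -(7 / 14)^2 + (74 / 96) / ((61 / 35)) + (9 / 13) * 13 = 137715271 / 14982576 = 9.19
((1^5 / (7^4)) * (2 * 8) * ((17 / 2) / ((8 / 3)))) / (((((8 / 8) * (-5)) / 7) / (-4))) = 204 / 1715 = 0.12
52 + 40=92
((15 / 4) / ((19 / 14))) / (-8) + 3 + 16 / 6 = 4853 / 912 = 5.32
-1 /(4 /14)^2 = -49 /4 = -12.25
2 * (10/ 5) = 4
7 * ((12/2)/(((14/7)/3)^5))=5103/16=318.94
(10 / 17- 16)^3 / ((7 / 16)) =-287755648 / 34391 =-8367.18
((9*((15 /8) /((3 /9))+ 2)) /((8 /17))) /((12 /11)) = 34221 /256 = 133.68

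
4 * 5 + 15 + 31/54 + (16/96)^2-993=-103399/108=-957.40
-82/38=-41/19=-2.16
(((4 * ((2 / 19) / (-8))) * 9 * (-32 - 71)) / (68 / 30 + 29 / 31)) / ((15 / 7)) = 201159 / 28291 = 7.11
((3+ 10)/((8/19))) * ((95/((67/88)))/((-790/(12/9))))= -103246/15879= -6.50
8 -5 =3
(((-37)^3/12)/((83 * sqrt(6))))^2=2565726409/5952096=431.06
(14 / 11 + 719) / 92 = 7923 / 1012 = 7.83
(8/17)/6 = 4/51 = 0.08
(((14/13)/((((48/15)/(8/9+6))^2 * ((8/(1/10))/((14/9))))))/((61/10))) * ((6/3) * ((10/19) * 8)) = 5886125/43935372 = 0.13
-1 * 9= -9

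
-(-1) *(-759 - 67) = -826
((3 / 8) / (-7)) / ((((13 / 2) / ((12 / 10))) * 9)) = -1 / 910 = -0.00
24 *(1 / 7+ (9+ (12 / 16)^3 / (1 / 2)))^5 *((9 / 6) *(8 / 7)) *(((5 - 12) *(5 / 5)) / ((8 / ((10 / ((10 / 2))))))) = -7151914.69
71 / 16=4.44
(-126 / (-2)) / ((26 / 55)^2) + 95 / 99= 18931145 / 66924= 282.88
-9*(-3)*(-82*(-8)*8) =141696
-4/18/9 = -2/81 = -0.02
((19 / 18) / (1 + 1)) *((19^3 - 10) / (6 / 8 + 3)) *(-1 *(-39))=187967 / 5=37593.40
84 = 84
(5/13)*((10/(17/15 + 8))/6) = 125/1781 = 0.07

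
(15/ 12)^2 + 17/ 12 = 2.98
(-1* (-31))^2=961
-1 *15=-15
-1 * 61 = -61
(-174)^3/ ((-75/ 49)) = 86044392/ 25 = 3441775.68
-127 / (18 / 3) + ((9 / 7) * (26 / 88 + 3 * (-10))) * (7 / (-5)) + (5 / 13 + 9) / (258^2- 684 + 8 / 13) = 2282336929 / 70656960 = 32.30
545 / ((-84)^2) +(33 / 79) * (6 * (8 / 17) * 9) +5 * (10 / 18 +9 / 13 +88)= 18763241681 / 41063568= 456.93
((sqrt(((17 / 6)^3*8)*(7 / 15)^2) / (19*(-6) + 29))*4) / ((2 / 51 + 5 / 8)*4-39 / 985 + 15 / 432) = -0.11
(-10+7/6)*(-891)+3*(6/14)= 110205/14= 7871.79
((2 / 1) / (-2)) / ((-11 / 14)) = 14 / 11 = 1.27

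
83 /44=1.89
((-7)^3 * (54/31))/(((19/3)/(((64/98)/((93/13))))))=-157248/18259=-8.61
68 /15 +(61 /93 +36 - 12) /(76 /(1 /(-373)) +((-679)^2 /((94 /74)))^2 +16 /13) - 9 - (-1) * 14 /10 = -1078885422873993961 /351810464002122405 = -3.07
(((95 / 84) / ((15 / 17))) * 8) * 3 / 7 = 646 / 147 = 4.39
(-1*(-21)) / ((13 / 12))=252 / 13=19.38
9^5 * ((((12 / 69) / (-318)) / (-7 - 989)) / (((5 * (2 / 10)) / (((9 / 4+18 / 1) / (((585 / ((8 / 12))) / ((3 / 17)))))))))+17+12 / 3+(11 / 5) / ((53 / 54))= 10393716453 / 447202340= 23.24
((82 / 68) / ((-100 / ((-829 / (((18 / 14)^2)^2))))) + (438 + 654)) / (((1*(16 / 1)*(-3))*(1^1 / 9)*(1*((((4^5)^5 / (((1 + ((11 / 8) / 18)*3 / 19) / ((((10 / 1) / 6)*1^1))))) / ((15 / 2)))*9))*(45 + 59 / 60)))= -22559309183047 / 11234991547586903181015121920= -0.00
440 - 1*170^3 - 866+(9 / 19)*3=-93355067 / 19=-4913424.58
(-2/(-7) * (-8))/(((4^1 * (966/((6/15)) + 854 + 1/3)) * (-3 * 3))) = 1/51492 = 0.00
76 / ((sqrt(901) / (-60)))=-151.92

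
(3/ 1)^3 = 27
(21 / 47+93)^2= 19289664 / 2209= 8732.31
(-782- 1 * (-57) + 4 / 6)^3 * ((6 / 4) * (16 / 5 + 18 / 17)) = -1857196060777 / 765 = -2427707268.99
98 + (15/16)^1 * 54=1189/8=148.62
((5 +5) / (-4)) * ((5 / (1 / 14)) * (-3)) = 525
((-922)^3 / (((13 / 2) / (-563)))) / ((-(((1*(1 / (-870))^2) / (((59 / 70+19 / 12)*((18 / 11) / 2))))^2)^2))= -158105488685461993691635993575973948332630000 / 456989533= -345971794249961505555174300000000000.00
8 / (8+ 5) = 8 / 13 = 0.62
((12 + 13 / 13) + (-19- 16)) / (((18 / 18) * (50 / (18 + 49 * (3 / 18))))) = -1727 / 150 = -11.51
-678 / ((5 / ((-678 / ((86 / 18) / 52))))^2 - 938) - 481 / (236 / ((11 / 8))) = -370800501537739429 / 178301879855071904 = -2.08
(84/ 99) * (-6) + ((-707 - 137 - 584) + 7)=-15687/ 11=-1426.09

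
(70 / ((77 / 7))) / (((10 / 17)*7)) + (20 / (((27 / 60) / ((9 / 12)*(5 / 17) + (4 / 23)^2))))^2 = 9066961755473 / 72058777659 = 125.83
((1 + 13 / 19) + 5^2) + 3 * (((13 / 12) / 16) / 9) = 292279 / 10944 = 26.71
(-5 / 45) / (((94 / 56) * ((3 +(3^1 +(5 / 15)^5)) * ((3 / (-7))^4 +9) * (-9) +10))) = 16807 / 121406640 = 0.00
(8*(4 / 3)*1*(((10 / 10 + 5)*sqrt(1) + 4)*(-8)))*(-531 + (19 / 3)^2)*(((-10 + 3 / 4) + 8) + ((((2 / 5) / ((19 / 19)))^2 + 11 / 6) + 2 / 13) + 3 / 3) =4184164096 / 5265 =794713.03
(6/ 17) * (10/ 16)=0.22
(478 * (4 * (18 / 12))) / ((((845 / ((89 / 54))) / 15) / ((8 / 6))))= 111.88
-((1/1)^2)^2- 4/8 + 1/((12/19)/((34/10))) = 233/60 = 3.88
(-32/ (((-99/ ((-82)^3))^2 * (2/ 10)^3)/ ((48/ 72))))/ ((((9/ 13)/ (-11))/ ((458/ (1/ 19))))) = 275128469692091392000/ 24057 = 11436524491503154.67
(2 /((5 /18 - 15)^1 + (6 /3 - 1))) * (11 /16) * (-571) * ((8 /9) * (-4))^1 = -50248 /247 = -203.43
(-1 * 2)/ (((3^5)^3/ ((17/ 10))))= -17/ 71744535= -0.00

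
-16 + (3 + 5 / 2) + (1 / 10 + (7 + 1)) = -12 / 5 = -2.40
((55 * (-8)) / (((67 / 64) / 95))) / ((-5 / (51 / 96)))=4242.39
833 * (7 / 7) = 833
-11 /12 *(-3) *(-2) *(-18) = 99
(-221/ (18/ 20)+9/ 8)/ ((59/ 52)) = -228787/ 1062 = -215.43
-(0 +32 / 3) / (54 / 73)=-1168 / 81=-14.42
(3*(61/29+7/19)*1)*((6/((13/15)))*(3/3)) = 367740/7163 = 51.34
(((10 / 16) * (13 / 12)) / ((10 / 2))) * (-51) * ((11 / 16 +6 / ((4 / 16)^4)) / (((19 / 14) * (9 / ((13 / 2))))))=-494469157 / 87552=-5647.72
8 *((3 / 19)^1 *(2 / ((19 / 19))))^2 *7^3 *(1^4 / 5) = 98784 / 1805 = 54.73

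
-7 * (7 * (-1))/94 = 49/94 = 0.52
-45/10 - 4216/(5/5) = -8441/2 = -4220.50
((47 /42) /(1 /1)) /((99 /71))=3337 /4158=0.80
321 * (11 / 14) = 3531 / 14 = 252.21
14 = 14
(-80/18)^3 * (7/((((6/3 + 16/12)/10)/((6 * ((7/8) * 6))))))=-1568000/27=-58074.07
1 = 1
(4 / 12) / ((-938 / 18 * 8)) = -3 / 3752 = -0.00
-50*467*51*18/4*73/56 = -391194225/56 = -6985611.16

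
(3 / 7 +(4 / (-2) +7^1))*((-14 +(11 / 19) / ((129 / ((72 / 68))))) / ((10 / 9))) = -349884 / 5117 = -68.38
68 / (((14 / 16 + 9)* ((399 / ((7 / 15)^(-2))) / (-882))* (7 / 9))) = -6609600 / 73549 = -89.87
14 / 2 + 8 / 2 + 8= 19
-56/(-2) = 28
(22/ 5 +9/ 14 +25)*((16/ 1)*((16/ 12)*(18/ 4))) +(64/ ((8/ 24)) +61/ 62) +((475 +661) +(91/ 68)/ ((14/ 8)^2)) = 4213.54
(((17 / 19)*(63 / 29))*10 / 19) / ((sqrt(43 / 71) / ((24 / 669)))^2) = 0.00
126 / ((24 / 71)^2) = 35287 / 32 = 1102.72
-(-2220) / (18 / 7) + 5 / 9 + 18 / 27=7781 / 9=864.56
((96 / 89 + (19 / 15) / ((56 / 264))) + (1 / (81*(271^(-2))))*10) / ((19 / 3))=2289465991 / 1597995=1432.71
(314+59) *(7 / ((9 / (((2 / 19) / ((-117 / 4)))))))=-20888 / 20007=-1.04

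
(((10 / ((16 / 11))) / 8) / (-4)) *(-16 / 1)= 3.44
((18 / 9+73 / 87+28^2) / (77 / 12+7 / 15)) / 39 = 1369100 / 467103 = 2.93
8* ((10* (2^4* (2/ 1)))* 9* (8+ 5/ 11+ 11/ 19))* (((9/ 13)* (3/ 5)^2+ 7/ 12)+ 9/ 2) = 15077658624/ 13585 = 1109875.50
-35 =-35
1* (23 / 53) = 23 / 53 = 0.43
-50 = -50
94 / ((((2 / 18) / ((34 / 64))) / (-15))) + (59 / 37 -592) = -7331.97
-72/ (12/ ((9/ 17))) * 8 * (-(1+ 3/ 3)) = 864/ 17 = 50.82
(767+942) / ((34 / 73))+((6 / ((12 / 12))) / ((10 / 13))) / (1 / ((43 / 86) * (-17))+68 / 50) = 10997401 / 2992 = 3675.60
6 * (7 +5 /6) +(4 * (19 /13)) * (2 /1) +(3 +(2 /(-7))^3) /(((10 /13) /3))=70.30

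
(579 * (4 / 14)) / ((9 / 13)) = 5018 / 21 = 238.95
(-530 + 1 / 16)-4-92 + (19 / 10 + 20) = -48323 / 80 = -604.04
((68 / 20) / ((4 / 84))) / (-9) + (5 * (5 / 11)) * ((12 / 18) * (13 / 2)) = 316 / 165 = 1.92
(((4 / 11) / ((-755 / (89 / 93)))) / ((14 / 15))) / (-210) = 89 / 37845885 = 0.00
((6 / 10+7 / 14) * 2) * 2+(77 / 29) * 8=3718 / 145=25.64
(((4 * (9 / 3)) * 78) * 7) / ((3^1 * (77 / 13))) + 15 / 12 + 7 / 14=16301 / 44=370.48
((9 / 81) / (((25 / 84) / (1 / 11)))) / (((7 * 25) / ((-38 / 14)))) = -76 / 144375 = -0.00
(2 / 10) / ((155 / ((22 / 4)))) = 11 / 1550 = 0.01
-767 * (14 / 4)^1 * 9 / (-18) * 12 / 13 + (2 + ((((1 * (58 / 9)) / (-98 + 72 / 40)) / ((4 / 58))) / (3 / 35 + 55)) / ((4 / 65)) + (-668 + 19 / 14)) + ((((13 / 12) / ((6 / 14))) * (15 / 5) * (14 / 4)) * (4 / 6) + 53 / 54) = 31966829513 / 53930016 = 592.75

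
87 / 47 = 1.85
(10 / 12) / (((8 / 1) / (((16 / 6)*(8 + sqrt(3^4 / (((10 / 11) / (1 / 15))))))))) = sqrt(66) / 12 + 20 / 9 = 2.90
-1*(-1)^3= 1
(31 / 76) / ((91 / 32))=248 / 1729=0.14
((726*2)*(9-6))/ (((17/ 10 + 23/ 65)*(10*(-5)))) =-18876/ 445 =-42.42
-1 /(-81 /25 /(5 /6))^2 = -0.07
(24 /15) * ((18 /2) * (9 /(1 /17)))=2203.20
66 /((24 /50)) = 275 /2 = 137.50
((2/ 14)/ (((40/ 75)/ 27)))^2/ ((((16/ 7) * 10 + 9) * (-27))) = -6075/ 99904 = -0.06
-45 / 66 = -15 / 22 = -0.68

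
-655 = -655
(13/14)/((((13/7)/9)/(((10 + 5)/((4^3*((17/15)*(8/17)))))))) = 2025/1024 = 1.98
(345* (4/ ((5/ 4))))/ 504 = 46/ 21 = 2.19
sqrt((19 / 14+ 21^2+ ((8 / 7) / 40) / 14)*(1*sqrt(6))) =9*sqrt(1115)*6^(3 / 4) / 35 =32.92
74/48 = 37/24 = 1.54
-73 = -73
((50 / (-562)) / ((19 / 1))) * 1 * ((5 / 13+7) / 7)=-2400 / 485849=-0.00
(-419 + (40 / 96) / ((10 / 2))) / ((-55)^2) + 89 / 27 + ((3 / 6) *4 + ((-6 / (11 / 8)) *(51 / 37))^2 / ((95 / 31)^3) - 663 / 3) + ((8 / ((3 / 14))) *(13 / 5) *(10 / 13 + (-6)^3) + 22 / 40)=-161865600979497589 / 7669258814250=-21105.77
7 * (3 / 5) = 21 / 5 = 4.20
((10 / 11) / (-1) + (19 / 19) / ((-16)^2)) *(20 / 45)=-2549 / 6336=-0.40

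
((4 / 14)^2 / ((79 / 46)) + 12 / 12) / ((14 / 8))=16220 / 27097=0.60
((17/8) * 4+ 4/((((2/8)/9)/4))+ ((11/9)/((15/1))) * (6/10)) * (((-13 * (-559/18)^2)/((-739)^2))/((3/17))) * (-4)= 18165578903147/59718331350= 304.19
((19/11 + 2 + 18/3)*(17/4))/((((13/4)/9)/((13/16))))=16371/176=93.02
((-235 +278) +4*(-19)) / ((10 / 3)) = -99 / 10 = -9.90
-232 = -232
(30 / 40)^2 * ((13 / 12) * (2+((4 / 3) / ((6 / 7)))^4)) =334997 / 69984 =4.79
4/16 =1/4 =0.25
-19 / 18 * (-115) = 2185 / 18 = 121.39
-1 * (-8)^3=512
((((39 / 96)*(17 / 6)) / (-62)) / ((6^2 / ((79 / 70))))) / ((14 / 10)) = -17459 / 41997312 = -0.00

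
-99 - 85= -184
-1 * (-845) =845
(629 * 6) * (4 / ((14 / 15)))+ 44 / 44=16175.29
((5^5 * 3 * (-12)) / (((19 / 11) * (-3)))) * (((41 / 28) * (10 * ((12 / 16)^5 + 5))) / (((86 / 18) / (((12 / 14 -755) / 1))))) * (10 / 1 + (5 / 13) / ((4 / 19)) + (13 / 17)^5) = -4807700474672988741234375 / 1513338385721344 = -3176883980.50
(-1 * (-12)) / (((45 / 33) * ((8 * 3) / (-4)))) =-22 / 15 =-1.47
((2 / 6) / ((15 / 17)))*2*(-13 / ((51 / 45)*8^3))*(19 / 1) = -247 / 768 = -0.32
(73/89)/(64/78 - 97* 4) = -2847/1343900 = -0.00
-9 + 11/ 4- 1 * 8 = -57/ 4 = -14.25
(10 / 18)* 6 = 10 / 3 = 3.33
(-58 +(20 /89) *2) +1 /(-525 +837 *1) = -57.55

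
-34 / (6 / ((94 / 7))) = -1598 / 21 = -76.10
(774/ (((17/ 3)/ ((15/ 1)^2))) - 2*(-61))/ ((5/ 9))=4720716/ 85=55537.84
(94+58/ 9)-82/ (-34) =102.86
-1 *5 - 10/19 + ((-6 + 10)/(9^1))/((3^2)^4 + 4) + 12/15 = -4.73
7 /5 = 1.40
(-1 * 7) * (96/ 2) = -336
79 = 79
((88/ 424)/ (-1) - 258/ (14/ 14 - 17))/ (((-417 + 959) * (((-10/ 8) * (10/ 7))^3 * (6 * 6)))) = -2314907/ 16158375000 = -0.00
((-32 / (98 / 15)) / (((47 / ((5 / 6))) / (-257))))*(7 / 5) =10280 / 329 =31.25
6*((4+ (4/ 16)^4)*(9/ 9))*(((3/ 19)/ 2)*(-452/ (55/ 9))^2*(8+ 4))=1144957923/ 9196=124506.08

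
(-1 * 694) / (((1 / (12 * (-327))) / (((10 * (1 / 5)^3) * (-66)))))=-359469792 / 25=-14378791.68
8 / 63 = 0.13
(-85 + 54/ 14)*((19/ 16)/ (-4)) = 1349/ 56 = 24.09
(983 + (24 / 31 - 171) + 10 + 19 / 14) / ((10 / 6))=1073019 / 2170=494.48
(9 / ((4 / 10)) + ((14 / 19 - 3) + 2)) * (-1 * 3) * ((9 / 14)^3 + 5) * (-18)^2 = -2966885415 / 26068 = -113813.31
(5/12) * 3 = 5/4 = 1.25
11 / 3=3.67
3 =3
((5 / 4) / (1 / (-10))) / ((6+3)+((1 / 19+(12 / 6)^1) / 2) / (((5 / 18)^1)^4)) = -296875 / 4307814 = -0.07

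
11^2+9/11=1340/11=121.82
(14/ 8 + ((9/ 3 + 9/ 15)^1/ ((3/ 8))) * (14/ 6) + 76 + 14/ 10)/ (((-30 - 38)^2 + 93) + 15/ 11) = 22341/ 1038040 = 0.02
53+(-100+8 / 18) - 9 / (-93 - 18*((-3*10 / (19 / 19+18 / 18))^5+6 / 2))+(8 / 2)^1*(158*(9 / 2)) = 114711472550 / 41005809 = 2797.44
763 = 763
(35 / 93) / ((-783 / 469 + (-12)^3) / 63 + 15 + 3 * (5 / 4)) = -91924 / 2126259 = -0.04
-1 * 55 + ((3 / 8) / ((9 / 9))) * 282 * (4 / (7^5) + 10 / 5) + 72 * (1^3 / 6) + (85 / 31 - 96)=78430881 / 1042034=75.27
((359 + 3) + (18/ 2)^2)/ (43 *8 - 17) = 1.35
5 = 5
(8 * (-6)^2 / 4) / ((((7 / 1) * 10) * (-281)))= -36 / 9835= -0.00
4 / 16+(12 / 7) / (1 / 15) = 727 / 28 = 25.96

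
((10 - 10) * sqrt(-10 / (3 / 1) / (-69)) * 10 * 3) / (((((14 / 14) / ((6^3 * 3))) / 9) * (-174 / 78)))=0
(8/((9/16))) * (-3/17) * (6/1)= -256/17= -15.06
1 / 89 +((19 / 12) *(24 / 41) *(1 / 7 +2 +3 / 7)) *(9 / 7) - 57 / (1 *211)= 105835766 / 37727011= 2.81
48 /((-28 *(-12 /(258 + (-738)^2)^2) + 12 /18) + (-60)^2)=65981819912 /4949552907567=0.01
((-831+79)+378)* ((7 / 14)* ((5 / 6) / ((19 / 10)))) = -4675 / 57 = -82.02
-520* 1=-520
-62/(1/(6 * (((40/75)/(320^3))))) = -31/5120000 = -0.00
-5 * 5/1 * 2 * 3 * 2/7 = -300/7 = -42.86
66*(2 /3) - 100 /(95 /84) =-44.42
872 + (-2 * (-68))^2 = 19368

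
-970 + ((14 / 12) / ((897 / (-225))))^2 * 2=-173407315 / 178802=-969.83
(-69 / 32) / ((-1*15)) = 23 / 160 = 0.14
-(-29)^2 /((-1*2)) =841 /2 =420.50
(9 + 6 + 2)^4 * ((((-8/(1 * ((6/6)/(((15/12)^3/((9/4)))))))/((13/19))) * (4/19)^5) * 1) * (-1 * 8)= 42762752000/15247557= 2804.56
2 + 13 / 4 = 5.25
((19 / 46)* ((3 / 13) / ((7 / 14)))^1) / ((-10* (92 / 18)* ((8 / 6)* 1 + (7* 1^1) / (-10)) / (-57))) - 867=-11920101 / 13754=-866.66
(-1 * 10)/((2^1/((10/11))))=-50/11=-4.55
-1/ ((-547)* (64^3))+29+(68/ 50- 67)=-131347775463/ 3584819200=-36.64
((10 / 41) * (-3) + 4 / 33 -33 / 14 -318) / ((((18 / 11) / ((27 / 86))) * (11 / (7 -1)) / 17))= -310068219 / 543004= -571.02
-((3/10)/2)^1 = -3/20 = -0.15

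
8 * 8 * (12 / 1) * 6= 4608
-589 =-589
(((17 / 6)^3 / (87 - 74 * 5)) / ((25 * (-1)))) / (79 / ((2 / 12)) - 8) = 4913 / 712141200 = 0.00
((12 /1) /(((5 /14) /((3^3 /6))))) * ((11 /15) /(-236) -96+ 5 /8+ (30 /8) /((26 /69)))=-247672719 /19175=-12916.44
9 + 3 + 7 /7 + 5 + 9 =27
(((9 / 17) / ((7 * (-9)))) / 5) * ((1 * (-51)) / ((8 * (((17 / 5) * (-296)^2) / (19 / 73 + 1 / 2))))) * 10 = 45 / 164566528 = 0.00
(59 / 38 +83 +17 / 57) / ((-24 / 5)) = -48365 / 2736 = -17.68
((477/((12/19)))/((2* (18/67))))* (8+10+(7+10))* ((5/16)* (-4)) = -11807075/192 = -61495.18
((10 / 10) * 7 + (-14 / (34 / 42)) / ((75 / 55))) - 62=-5753 / 85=-67.68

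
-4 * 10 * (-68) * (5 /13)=13600 /13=1046.15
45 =45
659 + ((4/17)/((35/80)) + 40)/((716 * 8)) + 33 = 58961771/85204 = 692.01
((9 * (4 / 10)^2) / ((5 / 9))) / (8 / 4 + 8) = 162 / 625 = 0.26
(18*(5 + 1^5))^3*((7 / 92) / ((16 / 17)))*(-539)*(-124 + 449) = -410308373475 / 23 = -17839494498.91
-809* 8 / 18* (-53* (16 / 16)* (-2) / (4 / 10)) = -857540 / 9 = -95282.22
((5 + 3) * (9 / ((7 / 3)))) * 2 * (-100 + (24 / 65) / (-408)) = -47736432 / 7735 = -6171.48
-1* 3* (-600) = 1800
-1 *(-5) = 5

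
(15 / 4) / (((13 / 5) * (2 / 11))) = 825 / 104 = 7.93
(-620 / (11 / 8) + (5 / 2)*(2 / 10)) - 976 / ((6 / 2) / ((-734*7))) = 110293409 / 66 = 1671112.26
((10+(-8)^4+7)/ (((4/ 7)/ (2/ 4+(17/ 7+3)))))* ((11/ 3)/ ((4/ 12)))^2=41306859/ 8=5163357.38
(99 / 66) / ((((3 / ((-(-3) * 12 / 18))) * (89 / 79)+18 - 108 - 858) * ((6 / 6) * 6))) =-79 / 299034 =-0.00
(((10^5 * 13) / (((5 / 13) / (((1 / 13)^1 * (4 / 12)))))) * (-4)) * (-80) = 83200000 / 3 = 27733333.33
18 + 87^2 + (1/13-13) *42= 91575/13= 7044.23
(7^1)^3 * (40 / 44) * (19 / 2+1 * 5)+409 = 54234 / 11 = 4930.36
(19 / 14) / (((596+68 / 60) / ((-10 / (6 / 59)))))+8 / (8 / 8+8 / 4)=919109 / 376194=2.44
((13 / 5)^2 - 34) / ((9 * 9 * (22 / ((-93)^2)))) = -218147 / 1650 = -132.21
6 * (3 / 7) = 18 / 7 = 2.57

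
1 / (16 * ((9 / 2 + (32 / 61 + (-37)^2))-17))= 61 / 1324456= 0.00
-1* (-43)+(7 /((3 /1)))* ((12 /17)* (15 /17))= 12847 /289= 44.45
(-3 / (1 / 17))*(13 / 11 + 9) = -5712 / 11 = -519.27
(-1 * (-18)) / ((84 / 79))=237 / 14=16.93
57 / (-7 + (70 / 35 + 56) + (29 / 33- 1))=1881 / 1679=1.12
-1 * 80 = -80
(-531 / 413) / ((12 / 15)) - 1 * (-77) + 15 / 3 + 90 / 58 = 66539 / 812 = 81.94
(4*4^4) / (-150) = -512 / 75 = -6.83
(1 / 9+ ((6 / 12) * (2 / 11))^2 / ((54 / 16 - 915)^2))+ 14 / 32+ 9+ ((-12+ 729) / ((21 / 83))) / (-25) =-103.81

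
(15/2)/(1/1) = 15/2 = 7.50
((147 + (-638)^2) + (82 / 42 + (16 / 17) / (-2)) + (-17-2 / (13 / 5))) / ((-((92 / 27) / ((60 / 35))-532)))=51021841707 / 66414257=768.24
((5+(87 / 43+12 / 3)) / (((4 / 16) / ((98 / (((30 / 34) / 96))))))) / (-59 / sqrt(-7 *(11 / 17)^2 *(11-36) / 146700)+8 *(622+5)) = 185868449536 *sqrt(1141) / 92016870675+11928937022464 / 92016870675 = 197.87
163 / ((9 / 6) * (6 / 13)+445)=2119 / 5794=0.37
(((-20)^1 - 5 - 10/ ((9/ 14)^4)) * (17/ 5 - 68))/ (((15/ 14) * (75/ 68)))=33712938952/ 7381125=4567.45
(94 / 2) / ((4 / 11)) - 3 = 505 / 4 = 126.25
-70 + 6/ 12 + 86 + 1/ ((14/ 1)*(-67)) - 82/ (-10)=57919/ 2345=24.70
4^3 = 64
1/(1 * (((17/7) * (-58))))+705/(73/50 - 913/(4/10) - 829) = -5974169/25554162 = -0.23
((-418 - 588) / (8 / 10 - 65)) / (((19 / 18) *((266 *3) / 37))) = 186110 / 270389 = 0.69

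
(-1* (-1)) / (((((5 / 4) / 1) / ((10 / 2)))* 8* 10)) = 1 / 20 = 0.05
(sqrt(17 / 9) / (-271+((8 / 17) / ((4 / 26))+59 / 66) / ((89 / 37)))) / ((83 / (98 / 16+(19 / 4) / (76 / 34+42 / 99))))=-0.00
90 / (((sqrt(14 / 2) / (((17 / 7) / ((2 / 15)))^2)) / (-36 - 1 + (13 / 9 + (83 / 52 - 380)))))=-62987441625 * sqrt(7) / 35672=-4671706.28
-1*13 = -13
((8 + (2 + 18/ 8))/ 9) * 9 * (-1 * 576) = -7056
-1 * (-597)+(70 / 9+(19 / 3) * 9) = 5956 / 9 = 661.78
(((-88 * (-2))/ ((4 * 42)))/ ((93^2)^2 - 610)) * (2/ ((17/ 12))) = 176/ 8901746329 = 0.00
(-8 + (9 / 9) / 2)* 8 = -60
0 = 0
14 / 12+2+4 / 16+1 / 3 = 15 / 4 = 3.75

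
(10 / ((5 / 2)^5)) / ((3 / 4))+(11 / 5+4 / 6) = 1877 / 625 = 3.00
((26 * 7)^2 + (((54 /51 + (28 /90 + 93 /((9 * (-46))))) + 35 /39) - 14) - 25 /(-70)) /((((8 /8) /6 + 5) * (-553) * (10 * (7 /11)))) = -583195288489 /320231668575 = -1.82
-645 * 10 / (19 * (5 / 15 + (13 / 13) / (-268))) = -1037160 / 1007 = -1029.95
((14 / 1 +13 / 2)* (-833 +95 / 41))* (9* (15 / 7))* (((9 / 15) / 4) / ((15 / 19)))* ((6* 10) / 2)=-26207631 / 14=-1871973.64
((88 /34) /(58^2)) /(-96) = -11 /1372512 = -0.00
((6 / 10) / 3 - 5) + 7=11 / 5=2.20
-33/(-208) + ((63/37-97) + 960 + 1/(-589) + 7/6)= 11776946507/13598832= 866.03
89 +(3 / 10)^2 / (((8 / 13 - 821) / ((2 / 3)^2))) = 23729612 / 266625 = 89.00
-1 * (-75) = 75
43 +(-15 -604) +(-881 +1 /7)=-10198 /7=-1456.86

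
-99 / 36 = -11 / 4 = -2.75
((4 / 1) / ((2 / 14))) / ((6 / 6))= 28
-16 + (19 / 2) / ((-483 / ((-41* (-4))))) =-19.23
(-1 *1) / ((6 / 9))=-3 / 2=-1.50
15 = 15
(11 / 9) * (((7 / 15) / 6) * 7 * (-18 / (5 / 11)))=-5929 / 225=-26.35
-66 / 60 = -1.10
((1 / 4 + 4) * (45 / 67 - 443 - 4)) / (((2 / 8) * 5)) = -508368 / 335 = -1517.52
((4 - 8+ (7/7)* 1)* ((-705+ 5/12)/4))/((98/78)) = 329745/784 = 420.59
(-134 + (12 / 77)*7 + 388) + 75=3631 / 11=330.09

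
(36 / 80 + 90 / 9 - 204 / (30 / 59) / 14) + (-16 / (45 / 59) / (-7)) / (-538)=-6173017 / 338940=-18.21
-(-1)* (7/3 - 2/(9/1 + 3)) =2.17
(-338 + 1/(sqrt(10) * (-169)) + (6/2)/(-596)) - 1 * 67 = -241383/596 - sqrt(10)/1690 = -405.01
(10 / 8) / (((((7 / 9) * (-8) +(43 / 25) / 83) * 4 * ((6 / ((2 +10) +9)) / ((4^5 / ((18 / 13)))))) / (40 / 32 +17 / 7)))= -55568500 / 115813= -479.81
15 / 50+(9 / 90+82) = 412 / 5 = 82.40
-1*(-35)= 35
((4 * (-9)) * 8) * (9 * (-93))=241056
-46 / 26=-23 / 13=-1.77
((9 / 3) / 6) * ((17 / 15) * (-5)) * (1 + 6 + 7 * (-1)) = 0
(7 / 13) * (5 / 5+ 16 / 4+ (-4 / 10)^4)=21987 / 8125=2.71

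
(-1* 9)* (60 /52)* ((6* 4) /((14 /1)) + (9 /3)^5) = -231255 /91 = -2541.26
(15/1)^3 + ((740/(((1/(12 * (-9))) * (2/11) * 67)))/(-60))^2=68820651/4489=15330.95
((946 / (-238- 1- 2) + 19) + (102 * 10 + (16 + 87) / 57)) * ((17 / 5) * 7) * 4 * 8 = 54239796352 / 68685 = 789689.11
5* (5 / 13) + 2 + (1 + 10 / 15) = 218 / 39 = 5.59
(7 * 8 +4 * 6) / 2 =40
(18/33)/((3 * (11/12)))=24/121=0.20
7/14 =1/2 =0.50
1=1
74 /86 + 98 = 4251 /43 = 98.86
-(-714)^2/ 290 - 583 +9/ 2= -677561/ 290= -2336.42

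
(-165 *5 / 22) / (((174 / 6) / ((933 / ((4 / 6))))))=-209925 / 116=-1809.70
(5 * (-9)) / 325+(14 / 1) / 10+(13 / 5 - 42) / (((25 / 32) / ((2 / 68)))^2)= 14155634 / 11740625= 1.21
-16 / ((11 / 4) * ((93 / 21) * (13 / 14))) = -6272 / 4433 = -1.41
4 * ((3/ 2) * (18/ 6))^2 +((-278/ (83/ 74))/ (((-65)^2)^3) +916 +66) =6654133300932553/ 6259767921875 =1063.00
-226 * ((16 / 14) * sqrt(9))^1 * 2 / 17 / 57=-3616 / 2261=-1.60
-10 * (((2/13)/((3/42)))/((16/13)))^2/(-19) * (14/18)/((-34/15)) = -8575/15504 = -0.55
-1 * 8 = -8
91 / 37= 2.46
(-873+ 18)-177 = -1032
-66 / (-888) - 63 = -9313 / 148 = -62.93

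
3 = 3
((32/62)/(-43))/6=-8/3999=-0.00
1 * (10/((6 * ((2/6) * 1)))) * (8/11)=40/11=3.64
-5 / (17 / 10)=-50 / 17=-2.94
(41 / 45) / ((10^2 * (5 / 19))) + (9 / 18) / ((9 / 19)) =24529 / 22500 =1.09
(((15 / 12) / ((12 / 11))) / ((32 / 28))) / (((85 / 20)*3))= 385 / 4896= 0.08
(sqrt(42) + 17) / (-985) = -17 / 985 - sqrt(42) / 985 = -0.02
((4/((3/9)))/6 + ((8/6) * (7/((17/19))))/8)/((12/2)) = 337/612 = 0.55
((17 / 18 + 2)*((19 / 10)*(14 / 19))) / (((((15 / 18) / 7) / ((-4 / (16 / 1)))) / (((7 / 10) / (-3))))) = 18179 / 9000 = 2.02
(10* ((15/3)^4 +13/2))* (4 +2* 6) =101040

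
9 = 9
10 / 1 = 10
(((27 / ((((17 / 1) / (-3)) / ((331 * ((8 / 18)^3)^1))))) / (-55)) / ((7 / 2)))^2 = 1795047424 / 3469799025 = 0.52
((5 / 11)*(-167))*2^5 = -26720 / 11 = -2429.09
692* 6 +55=4207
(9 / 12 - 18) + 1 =-65 / 4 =-16.25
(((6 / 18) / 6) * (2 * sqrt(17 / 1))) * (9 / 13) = 0.32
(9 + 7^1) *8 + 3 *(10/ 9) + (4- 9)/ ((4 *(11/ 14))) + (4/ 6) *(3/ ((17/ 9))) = 146759/ 1122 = 130.80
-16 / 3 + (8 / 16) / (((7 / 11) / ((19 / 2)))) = 179 / 84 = 2.13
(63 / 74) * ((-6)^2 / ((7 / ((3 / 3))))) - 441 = -436.62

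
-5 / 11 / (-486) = 5 / 5346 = 0.00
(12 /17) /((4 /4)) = 12 /17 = 0.71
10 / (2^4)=5 / 8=0.62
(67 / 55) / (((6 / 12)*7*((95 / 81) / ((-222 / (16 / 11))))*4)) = -602397 / 53200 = -11.32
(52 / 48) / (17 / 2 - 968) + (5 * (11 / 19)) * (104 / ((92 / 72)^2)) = 1123080803 / 6090906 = 184.39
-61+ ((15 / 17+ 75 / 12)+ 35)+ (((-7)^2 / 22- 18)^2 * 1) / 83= -2709554 / 170731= -15.87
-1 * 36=-36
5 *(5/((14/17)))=30.36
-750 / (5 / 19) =-2850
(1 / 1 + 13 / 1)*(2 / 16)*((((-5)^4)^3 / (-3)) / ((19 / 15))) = -112433182.57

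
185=185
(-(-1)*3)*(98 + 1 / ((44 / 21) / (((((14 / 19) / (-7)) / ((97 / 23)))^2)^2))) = 37311383874555966 / 126909468721211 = 294.00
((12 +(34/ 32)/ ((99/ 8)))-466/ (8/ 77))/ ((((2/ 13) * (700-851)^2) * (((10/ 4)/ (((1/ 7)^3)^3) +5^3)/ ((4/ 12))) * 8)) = -23027849/ 43723329404372640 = -0.00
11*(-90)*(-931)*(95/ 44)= 3980025/ 2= 1990012.50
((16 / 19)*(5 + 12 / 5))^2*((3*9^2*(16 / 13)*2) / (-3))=-908402688 / 117325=-7742.62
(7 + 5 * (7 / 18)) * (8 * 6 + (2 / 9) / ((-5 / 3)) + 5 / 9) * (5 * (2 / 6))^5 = 219261875 / 39366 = 5569.83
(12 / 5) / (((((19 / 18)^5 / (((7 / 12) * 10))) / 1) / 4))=105815808 / 2476099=42.73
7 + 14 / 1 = 21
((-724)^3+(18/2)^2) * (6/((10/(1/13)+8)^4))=-379503343/60445656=-6.28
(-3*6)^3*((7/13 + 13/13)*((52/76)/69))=-38880/437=-88.97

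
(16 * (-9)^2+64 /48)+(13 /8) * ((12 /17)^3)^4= 1297.36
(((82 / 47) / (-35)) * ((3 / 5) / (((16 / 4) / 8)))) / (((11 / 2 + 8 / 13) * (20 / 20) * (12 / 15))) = -1066 / 87185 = -0.01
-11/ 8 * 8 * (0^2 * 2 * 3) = 0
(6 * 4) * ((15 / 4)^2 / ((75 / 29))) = 261 / 2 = 130.50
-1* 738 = -738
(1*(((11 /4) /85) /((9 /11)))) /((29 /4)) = 121 /22185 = 0.01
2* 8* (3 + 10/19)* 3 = 3216/19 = 169.26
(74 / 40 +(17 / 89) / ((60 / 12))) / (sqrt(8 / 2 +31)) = 3361 * sqrt(35) / 62300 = 0.32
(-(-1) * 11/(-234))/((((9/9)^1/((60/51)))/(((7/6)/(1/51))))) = -385/117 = -3.29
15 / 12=5 / 4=1.25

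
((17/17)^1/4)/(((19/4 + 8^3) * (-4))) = -1/8268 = -0.00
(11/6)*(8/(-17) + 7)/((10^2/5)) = 407/680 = 0.60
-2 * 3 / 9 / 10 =-1 / 15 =-0.07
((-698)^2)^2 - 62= 237367737554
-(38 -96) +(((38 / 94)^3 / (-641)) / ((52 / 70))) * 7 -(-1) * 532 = 1020883649165 / 1730314118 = 590.00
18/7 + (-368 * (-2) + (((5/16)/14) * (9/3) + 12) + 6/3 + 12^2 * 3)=265359/224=1184.64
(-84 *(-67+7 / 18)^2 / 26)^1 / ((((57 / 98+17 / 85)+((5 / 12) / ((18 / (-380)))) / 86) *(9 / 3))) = -212031771490 / 30145089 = -7033.71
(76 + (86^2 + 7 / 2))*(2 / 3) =14951 / 3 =4983.67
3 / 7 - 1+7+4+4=101 / 7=14.43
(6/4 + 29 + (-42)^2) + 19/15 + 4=53993/30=1799.77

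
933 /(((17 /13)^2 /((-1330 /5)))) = -41942082 /289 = -145128.31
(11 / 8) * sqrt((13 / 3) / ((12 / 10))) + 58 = 11 * sqrt(130) / 48 + 58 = 60.61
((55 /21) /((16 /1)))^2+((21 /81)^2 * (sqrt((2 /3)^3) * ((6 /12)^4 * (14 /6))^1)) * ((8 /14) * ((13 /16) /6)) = 637 * sqrt(6) /3779136+3025 /112896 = 0.03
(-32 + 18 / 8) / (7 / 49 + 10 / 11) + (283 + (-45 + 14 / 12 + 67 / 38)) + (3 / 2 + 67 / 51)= 22548601 / 104652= 215.46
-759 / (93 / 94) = -767.16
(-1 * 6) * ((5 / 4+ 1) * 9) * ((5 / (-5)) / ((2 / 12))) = 729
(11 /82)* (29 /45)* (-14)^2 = 31262 /1845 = 16.94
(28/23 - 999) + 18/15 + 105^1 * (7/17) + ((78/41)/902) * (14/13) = -34463332744/36149905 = -953.35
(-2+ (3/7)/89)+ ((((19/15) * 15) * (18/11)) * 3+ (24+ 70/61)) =48669527/418033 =116.43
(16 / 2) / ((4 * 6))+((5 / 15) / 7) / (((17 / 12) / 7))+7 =386 / 51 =7.57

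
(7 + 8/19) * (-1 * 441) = -62181/19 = -3272.68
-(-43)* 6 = 258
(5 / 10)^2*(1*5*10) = 25 / 2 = 12.50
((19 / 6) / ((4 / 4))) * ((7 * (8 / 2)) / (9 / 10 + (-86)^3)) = -0.00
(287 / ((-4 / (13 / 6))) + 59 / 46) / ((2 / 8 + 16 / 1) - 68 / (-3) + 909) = -17021 / 104650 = -0.16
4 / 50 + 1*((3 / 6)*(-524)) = -261.92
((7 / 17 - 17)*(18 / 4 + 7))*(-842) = 2730606 / 17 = 160623.88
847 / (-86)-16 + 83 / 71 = -150695 / 6106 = -24.68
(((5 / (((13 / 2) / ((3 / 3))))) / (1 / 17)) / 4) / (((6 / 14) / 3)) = 595 / 26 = 22.88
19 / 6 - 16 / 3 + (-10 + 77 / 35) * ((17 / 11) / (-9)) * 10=247 / 22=11.23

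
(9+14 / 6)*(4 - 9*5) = -1394 / 3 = -464.67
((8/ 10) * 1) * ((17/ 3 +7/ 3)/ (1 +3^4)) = 0.08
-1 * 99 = -99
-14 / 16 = -7 / 8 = -0.88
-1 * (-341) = 341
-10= -10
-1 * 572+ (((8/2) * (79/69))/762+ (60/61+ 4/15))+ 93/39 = -59243413919/104235885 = -568.36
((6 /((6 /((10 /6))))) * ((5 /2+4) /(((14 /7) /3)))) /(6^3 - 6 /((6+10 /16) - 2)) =2405 /31776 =0.08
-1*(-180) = 180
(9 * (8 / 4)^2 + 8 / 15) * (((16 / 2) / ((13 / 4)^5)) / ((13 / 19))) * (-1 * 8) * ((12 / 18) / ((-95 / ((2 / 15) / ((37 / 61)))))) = 8762949632 / 602747773875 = 0.01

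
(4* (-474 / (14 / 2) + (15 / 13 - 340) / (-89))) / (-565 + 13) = 517583 / 1117662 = 0.46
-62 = -62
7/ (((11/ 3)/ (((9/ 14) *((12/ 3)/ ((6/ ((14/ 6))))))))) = 21/ 11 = 1.91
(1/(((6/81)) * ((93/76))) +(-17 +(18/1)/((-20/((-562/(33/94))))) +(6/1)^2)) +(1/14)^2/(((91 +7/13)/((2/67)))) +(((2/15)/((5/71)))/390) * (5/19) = 43557653166026123/29614996511100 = 1470.80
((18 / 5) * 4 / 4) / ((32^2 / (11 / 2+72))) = 279 / 1024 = 0.27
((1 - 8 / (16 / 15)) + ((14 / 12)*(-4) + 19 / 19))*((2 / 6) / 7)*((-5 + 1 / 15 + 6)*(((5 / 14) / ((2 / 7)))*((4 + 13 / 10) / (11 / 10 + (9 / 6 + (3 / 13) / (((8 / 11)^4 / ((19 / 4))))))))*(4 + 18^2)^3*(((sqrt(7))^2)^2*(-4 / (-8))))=-85046916391370752 / 187422687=-453770660.07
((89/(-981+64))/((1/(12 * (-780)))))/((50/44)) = 3665376/4585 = 799.43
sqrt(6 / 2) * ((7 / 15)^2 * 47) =2303 * sqrt(3) / 225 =17.73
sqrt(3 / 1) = sqrt(3) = 1.73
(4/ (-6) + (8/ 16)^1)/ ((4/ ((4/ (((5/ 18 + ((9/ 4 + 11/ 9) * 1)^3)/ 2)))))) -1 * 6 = -11812062/ 1966085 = -6.01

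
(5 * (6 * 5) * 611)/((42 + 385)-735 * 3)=-45825/889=-51.55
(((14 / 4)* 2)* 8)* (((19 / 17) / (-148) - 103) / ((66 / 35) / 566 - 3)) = 5989781315 / 3111663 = 1924.95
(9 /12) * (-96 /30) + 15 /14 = -93 /70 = -1.33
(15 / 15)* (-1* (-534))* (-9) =-4806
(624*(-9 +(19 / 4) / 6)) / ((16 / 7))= -17927 / 8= -2240.88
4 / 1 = 4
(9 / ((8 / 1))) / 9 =0.12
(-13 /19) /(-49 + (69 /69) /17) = 17 /1216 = 0.01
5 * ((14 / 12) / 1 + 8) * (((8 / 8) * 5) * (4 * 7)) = 19250 / 3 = 6416.67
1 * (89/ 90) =0.99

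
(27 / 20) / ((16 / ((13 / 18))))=39 / 640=0.06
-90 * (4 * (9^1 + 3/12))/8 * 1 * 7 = -11655/4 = -2913.75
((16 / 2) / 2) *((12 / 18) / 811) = 8 / 2433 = 0.00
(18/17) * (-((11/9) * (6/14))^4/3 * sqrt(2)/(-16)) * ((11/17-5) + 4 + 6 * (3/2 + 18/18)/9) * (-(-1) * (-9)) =-980947 * sqrt(2)/49960008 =-0.03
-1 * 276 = -276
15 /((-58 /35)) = -525 /58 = -9.05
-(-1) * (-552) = -552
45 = 45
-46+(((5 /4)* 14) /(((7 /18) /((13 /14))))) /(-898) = -578897 /12572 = -46.05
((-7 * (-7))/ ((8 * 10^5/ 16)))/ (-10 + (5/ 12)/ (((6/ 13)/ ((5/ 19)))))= -8379/ 83468750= -0.00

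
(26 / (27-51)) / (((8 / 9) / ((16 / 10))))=-39 / 20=-1.95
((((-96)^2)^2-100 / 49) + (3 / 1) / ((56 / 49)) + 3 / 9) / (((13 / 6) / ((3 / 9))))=99883156535 / 7644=13066870.30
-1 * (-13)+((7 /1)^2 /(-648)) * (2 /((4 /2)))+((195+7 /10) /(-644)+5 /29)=96762791 /7563780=12.79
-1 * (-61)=61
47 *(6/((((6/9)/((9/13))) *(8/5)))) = 183.03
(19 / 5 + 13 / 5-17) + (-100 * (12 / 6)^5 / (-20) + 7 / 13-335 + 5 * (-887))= -300304 / 65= -4620.06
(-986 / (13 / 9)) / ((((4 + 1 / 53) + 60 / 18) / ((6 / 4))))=-2116449 / 15197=-139.27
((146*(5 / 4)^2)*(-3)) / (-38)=5475 / 304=18.01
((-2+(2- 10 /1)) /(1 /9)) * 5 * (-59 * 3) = 79650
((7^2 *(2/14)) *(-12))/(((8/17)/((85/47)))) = -30345/94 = -322.82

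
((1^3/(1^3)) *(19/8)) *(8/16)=19/16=1.19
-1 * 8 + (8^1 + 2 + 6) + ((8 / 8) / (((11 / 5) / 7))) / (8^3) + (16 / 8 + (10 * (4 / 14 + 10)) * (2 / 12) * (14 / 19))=22.64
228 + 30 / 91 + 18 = 22416 / 91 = 246.33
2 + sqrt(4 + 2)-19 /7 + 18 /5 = sqrt(6) + 101 /35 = 5.34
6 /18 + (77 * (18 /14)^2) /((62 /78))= 104464 /651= 160.47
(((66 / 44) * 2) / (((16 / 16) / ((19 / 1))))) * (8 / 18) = 76 / 3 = 25.33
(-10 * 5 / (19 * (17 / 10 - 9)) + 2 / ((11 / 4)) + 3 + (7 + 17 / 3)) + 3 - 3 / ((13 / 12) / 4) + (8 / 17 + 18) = 274613594 / 10115391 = 27.15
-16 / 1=-16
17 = 17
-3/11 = -0.27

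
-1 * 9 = -9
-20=-20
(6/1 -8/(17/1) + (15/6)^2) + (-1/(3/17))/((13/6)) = 8101/884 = 9.16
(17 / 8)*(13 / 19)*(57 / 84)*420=3315 / 8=414.38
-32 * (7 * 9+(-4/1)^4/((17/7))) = -91616/17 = -5389.18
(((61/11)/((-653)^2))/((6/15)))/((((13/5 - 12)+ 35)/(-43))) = -65575/1200767744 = -0.00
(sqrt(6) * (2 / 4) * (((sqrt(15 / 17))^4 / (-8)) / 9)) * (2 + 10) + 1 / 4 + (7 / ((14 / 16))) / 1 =33 / 4 - 75 * sqrt(6) / 1156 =8.09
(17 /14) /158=17 /2212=0.01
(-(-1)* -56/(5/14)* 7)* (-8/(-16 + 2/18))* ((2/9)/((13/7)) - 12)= 12205312/1859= 6565.53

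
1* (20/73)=20/73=0.27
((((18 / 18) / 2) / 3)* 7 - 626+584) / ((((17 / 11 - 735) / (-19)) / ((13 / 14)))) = -95095 / 96816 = -0.98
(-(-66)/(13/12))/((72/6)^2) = 11/26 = 0.42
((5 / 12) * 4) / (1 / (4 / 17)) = 0.39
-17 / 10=-1.70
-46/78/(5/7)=-161/195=-0.83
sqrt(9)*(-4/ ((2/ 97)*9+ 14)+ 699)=721077/ 344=2096.15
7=7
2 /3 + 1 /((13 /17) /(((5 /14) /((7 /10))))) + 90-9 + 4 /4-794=-1358083 /1911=-710.67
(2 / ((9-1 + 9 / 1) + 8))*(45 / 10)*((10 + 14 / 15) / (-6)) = -82 / 125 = -0.66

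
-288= -288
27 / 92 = 0.29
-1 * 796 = -796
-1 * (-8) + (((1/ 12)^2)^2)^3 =8.00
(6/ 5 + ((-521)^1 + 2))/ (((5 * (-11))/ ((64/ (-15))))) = -55232/ 1375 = -40.17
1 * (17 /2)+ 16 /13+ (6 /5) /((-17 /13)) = 19477 /2210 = 8.81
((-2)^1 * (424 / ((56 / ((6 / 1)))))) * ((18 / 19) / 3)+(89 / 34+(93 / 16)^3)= 170.30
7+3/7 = 52/7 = 7.43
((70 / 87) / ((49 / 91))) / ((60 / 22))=143 / 261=0.55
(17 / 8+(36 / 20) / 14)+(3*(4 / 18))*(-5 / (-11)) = 23623 / 9240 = 2.56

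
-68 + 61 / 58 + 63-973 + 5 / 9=-976.39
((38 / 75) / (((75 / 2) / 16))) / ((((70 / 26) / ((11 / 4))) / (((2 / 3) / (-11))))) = -0.01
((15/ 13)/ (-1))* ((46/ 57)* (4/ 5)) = -184/ 247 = -0.74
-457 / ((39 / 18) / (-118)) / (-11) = -323556 / 143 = -2262.63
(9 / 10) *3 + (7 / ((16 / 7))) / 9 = 3.04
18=18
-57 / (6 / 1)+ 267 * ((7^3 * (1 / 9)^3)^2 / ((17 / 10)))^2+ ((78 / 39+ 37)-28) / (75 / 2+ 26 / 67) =-1293452588227304945 / 276263723126904462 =-4.68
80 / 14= 5.71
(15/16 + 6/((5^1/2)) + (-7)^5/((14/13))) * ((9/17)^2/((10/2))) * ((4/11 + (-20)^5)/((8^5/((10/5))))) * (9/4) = 471046572683739/1225523200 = 384363.65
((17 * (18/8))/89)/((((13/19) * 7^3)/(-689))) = -154071/122108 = -1.26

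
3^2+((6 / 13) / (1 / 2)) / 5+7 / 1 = 1052 / 65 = 16.18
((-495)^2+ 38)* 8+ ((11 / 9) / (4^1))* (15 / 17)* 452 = 99991919 / 51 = 1960625.86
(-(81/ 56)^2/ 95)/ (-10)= 0.00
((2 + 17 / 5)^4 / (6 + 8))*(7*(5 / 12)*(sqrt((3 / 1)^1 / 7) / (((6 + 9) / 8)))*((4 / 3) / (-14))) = -39366*sqrt(21) / 30625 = -5.89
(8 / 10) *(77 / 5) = 308 / 25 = 12.32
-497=-497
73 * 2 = 146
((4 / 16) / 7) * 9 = 9 / 28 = 0.32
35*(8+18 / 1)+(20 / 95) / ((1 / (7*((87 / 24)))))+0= 34783 / 38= 915.34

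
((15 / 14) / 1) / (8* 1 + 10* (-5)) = -5 / 196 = -0.03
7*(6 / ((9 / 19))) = 266 / 3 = 88.67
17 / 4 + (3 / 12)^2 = 69 / 16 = 4.31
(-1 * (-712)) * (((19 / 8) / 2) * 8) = 6764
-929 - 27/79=-73418/79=-929.34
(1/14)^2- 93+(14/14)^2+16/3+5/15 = -50761/588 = -86.33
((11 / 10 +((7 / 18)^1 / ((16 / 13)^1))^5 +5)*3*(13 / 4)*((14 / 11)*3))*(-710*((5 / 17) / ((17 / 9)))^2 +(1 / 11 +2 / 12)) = -514289576109322176908927 / 133491076578064465920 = -3852.61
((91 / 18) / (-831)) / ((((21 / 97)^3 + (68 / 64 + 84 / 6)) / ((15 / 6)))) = -1661064860 / 1646145617751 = -0.00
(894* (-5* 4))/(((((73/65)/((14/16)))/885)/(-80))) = 71998290000/73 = 986277945.21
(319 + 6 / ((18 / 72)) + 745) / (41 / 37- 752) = -40256 / 27783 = -1.45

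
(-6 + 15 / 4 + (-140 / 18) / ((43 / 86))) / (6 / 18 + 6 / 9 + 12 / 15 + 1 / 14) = -9.51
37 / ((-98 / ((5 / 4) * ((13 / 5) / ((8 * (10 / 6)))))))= -1443 / 15680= -0.09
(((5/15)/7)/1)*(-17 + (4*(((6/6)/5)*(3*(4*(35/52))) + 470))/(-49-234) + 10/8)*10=-1649365/154518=-10.67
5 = 5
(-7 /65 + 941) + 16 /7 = 943.18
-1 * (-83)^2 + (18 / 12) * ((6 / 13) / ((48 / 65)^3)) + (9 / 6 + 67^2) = -29451643 / 12288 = -2396.78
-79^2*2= -12482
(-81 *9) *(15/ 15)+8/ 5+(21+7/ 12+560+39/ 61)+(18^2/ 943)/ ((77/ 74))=-38494030079/ 265756260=-144.85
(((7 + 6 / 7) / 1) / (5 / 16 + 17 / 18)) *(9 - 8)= 7920 / 1267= 6.25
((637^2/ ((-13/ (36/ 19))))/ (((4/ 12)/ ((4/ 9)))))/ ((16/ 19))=-93639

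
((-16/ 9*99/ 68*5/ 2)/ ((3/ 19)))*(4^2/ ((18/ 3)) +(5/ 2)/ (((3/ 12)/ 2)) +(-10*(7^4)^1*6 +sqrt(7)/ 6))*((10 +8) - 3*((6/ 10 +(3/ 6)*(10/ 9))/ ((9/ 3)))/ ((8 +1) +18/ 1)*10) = 3856297121600/ 37179 - 4462150*sqrt(7)/ 37179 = 103722136.58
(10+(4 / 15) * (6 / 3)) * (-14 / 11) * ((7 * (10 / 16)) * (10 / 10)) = -3871 / 66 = -58.65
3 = 3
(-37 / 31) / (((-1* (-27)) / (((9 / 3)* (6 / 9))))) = -74 / 837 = -0.09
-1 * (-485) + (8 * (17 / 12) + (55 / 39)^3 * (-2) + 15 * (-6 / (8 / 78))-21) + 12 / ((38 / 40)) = -890704111 / 2254122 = -395.14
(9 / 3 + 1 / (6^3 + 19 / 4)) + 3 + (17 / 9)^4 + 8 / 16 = 222864293 / 11586726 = 19.23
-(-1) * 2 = 2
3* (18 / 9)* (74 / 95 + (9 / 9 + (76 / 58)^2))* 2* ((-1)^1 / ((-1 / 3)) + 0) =10055124 / 79895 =125.85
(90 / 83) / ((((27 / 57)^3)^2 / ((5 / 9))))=2352294050 / 44109603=53.33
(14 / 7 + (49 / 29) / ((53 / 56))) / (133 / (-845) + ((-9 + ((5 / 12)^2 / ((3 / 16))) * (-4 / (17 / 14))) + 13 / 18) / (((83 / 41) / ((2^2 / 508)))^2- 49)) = -501088767084603360 / 20858482707797171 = -24.02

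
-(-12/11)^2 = -144/121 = -1.19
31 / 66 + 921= 60817 / 66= 921.47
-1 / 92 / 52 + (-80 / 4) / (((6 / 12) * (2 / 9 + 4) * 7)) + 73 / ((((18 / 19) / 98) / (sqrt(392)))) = -861253 / 636272 + 951482 * sqrt(2) / 9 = 149509.62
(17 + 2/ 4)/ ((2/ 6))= 105/ 2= 52.50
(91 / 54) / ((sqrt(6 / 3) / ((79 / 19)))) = 7189 * sqrt(2) / 2052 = 4.95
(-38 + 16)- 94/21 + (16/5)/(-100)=-69584/2625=-26.51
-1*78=-78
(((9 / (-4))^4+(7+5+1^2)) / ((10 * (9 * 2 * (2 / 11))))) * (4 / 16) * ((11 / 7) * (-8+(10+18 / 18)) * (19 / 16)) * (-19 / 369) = -431961409 / 5078384640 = -0.09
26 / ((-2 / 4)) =-52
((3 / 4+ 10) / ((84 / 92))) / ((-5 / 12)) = -989 / 35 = -28.26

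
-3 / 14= -0.21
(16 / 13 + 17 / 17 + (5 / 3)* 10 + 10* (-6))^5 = -117312577.44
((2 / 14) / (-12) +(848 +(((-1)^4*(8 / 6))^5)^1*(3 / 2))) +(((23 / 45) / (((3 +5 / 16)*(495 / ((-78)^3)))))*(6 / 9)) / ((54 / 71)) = 71862059041 / 99168300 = 724.65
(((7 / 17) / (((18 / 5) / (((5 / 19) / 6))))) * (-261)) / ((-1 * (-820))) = -1015 / 635664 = -0.00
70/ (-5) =-14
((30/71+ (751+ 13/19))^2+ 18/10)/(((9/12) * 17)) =44365.99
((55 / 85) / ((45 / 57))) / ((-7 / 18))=-2.11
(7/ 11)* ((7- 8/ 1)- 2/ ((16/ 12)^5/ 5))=-1099/ 512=-2.15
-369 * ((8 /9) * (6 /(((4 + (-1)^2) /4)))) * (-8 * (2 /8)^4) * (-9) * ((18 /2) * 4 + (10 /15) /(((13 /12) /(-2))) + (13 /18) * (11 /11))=-204303 /13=-15715.62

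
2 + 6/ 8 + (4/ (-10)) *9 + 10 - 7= 43/ 20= 2.15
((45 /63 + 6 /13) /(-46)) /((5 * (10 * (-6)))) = 107 /1255800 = 0.00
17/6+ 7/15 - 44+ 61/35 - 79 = -8257/70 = -117.96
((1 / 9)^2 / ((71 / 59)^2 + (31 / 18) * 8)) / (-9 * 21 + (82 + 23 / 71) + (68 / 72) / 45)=-22243590 / 2925870379529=-0.00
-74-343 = -417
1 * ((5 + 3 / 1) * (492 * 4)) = 15744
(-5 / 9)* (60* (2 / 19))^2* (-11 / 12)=22000 / 1083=20.31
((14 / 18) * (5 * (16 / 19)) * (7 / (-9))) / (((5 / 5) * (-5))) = 784 / 1539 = 0.51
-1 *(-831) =831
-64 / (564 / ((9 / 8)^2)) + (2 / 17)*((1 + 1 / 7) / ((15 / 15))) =-205 / 22372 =-0.01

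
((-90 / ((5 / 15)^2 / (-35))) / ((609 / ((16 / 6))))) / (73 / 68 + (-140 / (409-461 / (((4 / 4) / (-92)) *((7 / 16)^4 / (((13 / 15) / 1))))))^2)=319881776200705780398964800 / 2766297926836706118600917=115.64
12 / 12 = 1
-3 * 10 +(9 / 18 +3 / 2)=-28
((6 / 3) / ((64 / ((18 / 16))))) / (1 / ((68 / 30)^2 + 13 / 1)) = 4081 / 6400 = 0.64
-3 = -3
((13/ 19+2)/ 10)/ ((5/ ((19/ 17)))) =3/ 50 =0.06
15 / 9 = 5 / 3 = 1.67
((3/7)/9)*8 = 8/21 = 0.38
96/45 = 32/15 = 2.13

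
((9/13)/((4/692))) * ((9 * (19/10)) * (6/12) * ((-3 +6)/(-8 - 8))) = -798741/4160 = -192.01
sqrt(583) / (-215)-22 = -22-sqrt(583) / 215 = -22.11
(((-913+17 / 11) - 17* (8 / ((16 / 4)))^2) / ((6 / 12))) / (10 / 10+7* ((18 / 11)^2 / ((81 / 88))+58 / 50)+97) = -538700 / 34783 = -15.49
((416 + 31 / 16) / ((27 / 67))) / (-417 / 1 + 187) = -4.51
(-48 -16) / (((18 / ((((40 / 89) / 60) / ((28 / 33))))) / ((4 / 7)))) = -704 / 39249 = -0.02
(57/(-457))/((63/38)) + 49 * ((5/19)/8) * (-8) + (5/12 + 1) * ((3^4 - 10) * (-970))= -11861874487/121562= -97578.80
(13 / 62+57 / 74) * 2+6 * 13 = 91714 / 1147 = 79.96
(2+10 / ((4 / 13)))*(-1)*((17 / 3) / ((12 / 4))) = -391 / 6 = -65.17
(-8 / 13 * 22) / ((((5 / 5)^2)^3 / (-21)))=3696 / 13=284.31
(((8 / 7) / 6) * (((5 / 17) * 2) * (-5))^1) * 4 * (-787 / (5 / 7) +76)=820640 / 357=2298.71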